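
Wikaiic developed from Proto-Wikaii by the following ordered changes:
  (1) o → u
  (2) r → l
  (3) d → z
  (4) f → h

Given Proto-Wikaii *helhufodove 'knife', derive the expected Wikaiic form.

Wikaiic: *helhufodove
  helhufodove → helhufuduve   [vowel merger]
  helhufuduve (rule 2 does not apply)
  helhufuduve → helhufuzuve   [unconditioned shift]
  helhufuzuve → helhuhuzuve   [unconditioned shift]
  giving Wikaiic helhuhuzuve.

helhuhuzuve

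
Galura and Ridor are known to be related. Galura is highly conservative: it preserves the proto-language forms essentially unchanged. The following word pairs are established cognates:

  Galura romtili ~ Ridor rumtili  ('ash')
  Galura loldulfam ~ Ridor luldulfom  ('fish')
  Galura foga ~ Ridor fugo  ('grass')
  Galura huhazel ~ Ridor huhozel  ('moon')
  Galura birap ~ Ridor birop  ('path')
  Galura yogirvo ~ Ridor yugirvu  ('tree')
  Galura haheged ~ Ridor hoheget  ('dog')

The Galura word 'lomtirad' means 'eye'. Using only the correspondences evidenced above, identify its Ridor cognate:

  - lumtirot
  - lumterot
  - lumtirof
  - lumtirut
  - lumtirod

lumtirot

romtili ~ rumtili — Galura o corresponds to Ridor u after a consonant, before a nasal.
huhazel ~ huhozel, haheged ~ hoheget — Galura a corresponds to Ridor o after a consonant, before a consonant other than r, m, n, p, b, f, v.
haheged ~ hoheget — Galura d corresponds to Ridor t word-finally.
Applying these to Galura 'lomtirad':
  lomtirad → lumtirad   (o→u after a consonant, before a nasal)
  lumtirad → lumtirod   (a→o after a consonant, before a consonant other than r, m, n, p, b, f, v)
  lumtirod → lumtirot   (d→t word-finally)
So the Ridor cognate is 'lumtirot'.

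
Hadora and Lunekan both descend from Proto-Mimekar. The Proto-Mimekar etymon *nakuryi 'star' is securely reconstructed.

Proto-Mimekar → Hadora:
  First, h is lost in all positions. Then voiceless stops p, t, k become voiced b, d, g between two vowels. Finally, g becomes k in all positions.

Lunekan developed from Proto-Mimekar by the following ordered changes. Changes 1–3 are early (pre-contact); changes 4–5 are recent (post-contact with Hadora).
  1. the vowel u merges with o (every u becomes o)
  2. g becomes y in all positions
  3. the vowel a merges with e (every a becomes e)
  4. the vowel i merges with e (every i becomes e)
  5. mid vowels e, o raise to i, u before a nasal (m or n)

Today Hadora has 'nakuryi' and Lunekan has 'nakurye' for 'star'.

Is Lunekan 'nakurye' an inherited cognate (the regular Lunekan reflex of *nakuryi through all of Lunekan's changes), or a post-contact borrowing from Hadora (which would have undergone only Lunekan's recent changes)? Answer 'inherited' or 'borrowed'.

borrowed

If inherited, *nakuryi would pass through all of Lunekan's changes:
Lunekan: *nakuryi > nakoryi > nekoryi > nekorye  (by vowel merger, vowel merger, vowel merger)
If borrowed from Hadora 'nakuryi' after the early changes, it would undergo only the recent ones:
  rule 4 (vowel merger): nakuryi → nakurye
  rule 5 (pre-nasal raising): no change (nakurye)
  ⇒ as a loan: nakurye
Lunekan 'nakurye' matches the loan outcome 'nakurye', not the inherited 'nekorye' — it skipped the early Lunekan changes, so it was borrowed from Hadora.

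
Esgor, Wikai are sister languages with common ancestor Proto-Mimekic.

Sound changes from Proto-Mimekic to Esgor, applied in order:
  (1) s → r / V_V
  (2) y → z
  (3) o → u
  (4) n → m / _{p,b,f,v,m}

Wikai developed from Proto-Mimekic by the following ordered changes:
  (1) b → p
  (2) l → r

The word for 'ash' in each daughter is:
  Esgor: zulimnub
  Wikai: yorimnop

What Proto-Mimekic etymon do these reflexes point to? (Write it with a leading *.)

Position 3: Esgor has l, Wikai has r. Esgor preserves l here (none of its changes turn any other segment into l), so the proto-segment is *l.
Position 7: Esgor has u, Wikai has o. Wikai preserves o here (none of its changes turn any other segment into o), so the proto-segment is *o.
Position 2: Esgor has u, Wikai has o. Wikai preserves o here (none of its changes turn any other segment into o), so the proto-segment is *o.
This points to *yolimnob. Verify forward in each daughter:
Esgor: *yolimnob > zolimnob > zulimnub  (by unconditioned shift, vowel merger)
Wikai: *yolimnob > yolimnop > yorimnop  (by unconditioned shift, unconditioned shift)
*yolimnob is the unique common source.

*yolimnob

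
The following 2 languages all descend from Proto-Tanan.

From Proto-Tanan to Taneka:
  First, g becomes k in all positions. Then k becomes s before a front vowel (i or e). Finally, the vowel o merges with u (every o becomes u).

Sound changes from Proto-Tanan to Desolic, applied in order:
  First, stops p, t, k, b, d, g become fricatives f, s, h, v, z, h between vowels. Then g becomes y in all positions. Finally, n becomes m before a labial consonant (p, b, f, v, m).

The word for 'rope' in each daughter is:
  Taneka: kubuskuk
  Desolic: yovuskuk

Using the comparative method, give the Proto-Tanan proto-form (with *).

*gobuskuk

Position 1: Taneka has k, Desolic has y. Taking the neighbouring segments as reconstructed: Taneka k could go back to *k or *g; Desolic y could go back to *g or *y — the one source consistent with every daughter is *g.
Position 3: Taneka has b, Desolic has v. Taneka preserves b here (none of its changes turn any other segment into b), so the proto-segment is *b.
Verify the candidate proto-form against each daughter:
Taneka: start from *gobuskuk.
  rule 1 (unconditioned shift): gobuskuk → kobuskuk
  rule 2: no change — kobuskuk
  rule 3 (vowel merger): kobuskuk → kubuskuk
  ⇒ Taneka kubuskuk
Desolic: *gobuskuk > govuskuk > yovuskuk  (by intervocalic lenition, unconditioned shift)
No other proto-form is consistent with every reflex, so the reconstruction is *gobuskuk.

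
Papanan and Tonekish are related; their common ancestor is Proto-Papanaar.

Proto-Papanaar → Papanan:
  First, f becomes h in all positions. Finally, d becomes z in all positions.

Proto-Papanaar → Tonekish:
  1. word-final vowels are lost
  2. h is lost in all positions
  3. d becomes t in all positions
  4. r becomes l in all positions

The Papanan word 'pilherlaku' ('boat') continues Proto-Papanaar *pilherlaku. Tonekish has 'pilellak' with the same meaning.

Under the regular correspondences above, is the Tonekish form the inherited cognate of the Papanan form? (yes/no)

Derive the expected Tonekish reflex of *pilherlaku:
Tonekish: start from *pilherlaku.
  rule 1 (apocope): pilherlaku → pilherlak
  rule 2 (h-loss): pilherlak → pilerlak
  rule 3: no change — pilerlak
  rule 4 (unconditioned shift): pilerlak → pilellak
  ⇒ Tonekish pilellak
Tonekish 'pilellak' matches the regular reflex exactly, so the pair is cognate.

yes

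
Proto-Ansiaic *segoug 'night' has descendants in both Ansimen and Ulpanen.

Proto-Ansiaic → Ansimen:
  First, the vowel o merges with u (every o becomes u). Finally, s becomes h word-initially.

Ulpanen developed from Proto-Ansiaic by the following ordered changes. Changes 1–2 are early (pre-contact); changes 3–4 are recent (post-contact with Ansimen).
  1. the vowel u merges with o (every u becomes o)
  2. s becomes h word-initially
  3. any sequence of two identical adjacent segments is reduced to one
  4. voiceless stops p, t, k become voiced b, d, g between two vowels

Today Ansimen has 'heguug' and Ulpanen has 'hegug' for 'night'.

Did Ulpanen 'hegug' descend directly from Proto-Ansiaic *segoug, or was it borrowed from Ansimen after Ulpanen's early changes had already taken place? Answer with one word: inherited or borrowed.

If inherited, *segoug would pass through all of Ulpanen's changes:
Ulpanen: start from *segoug.
  rule 1 (vowel merger): segoug → segoog
  rule 2 (debuccalisation): segoog → hegoog
  rule 3 (degemination): hegoog → hegog
  rule 4: no change — hegog
  ⇒ Ulpanen hegog
If borrowed from Ansimen 'heguug' after the early changes, it would undergo only the recent ones:
  rule 3 (degemination): heguug → hegug
  rule 4 (intervocalic voicing): no change (hegug)
  ⇒ as a loan: hegug
Ulpanen 'hegug' matches the loan outcome 'hegug', not the inherited 'hegog' — it skipped the early Ulpanen changes, so it was borrowed from Ansimen.

borrowed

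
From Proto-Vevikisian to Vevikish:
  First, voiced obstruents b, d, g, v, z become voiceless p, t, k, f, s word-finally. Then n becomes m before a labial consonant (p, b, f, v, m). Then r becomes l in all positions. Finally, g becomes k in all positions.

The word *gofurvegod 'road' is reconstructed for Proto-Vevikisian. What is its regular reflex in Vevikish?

kofulvekot

Vevikish: start from *gofurvegod.
  rule 1 (final devoicing): gofurvegod → gofurvegot
  rule 2: no change — gofurvegot
  rule 3 (unconditioned shift): gofurvegot → gofulvegot
  rule 4 (unconditioned shift): gofulvegot → kofulvekot
  ⇒ Vevikish kofulvekot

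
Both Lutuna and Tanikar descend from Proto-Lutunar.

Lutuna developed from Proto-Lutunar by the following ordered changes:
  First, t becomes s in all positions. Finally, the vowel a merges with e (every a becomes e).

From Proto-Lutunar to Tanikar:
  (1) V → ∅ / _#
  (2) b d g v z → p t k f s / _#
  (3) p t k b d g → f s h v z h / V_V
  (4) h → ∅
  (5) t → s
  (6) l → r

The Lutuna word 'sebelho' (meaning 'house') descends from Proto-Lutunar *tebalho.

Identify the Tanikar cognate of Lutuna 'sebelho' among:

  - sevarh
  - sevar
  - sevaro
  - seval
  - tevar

Tanikar: *tebalho
  tebalho → tebalh   [apocope]
  tebalh (rule 2 does not apply)
  tebalh → tevalh   [intervocalic lenition]
  tevalh → teval   [h-loss]
  teval → seval   [unconditioned shift]
  seval → sevar   [unconditioned shift]
  giving Tanikar sevar.
Only 'sevar' matches the regular Tanikar development of *tebalho.

sevar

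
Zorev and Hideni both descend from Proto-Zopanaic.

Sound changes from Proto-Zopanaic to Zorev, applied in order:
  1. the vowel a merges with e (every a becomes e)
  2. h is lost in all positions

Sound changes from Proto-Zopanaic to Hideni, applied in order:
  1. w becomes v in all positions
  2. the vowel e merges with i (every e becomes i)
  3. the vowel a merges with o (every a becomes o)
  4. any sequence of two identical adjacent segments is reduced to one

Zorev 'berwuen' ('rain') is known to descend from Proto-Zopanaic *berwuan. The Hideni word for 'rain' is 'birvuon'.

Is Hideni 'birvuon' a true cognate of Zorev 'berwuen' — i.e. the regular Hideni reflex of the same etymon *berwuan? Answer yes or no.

Derive the expected Hideni reflex of *berwuan:
Hideni: start from *berwuan.
  rule 1 (unconditioned shift): berwuan → bervuan
  rule 2 (vowel merger): bervuan → birvuan
  rule 3 (vowel merger): birvuan → birvuon
  rule 4: no change — birvuon
  ⇒ Hideni birvuon
Hideni 'birvuon' matches the regular reflex exactly, so the pair is cognate.

yes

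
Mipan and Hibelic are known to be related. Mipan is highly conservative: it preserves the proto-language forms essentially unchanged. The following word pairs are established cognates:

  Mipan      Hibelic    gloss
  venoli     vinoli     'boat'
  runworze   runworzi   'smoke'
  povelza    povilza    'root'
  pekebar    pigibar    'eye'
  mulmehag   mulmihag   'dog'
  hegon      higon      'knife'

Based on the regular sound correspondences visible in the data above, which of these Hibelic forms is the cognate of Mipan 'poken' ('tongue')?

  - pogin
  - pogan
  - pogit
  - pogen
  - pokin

pogin

pekebar ~ pigibar — Mipan k corresponds to Hibelic g between vowels (before a front vowel).
venoli ~ vinoli — Mipan e corresponds to Hibelic i after a consonant, before a nasal.
Applying these to Mipan 'poken':
  poken → pogen   (k→g between vowels (before a front vowel))
  pogen → pogin   (e→i after a consonant, before a nasal)
So the Hibelic cognate is 'pogin'.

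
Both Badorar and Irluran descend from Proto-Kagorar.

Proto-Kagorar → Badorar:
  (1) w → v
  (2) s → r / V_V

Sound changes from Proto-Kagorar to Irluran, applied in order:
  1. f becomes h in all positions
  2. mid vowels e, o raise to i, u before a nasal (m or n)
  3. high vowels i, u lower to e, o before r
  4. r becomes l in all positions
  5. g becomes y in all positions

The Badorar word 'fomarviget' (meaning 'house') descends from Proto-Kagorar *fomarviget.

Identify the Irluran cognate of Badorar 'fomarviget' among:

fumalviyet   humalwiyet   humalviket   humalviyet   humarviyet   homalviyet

Irluran: start from *fomarviget.
  rule 1 (unconditioned shift): fomarviget → homarviget
  rule 2 (pre-nasal raising): homarviget → humarviget
  rule 3: no change — humarviget
  rule 4 (unconditioned shift): humarviget → humalviget
  rule 5 (unconditioned shift): humalviget → humalviyet
  ⇒ Irluran humalviyet
Among the options, 'humalviyet' alone shows every Irluran change applied in order.

humalviyet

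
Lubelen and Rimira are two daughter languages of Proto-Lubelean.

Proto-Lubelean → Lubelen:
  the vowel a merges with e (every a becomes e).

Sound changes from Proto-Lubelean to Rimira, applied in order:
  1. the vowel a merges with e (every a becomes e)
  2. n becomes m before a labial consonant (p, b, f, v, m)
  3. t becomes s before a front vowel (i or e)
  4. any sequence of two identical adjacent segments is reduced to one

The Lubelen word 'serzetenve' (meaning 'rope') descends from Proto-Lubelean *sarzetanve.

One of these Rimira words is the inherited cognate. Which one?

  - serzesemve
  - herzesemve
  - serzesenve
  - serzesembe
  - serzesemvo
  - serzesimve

Rimira: *sarzetanve
  sarzetanve → serzetenve   [vowel merger]
  serzetenve → serzetemve   [nasal place assimilation]
  serzetemve → serzesemve   [palatalisation]
  serzesemve (rule 4 does not apply)
  giving Rimira serzesemve.

serzesemve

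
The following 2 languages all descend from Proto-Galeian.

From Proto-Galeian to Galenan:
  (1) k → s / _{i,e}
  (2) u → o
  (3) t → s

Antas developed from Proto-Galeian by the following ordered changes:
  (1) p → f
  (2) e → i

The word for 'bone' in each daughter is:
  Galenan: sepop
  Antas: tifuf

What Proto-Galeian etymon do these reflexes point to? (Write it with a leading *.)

Position 2: Galenan has e, Antas has i. Galenan preserves e here (none of its changes turn any other segment into e), so the proto-segment is *e.
Position 3: Galenan has p, Antas has f. Galenan preserves p here (none of its changes turn any other segment into p), so the proto-segment is *p.
Verify the candidate proto-form against each daughter:
Galenan: *tepup
  tepup (rule 1 does not apply)
  tepup → tepop   [vowel merger]
  tepop → sepop   [unconditioned shift]
  giving Galenan sepop.
Antas: *tepup
  tepup → tefuf   [unconditioned shift]
  tefuf → tifuf   [vowel merger]
  giving Antas tifuf.
*tepup is the unique common source.

*tepup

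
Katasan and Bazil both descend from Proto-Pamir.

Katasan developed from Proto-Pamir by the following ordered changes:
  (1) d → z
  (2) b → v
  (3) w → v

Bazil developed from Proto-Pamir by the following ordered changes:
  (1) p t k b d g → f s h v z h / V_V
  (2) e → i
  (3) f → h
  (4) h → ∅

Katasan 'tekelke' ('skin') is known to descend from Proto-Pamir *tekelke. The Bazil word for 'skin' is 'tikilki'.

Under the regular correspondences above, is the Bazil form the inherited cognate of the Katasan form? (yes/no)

Derive the expected Bazil reflex of *tekelke:
Bazil: *tekelke > tehelke > tihilki > tiilki  (by intervocalic lenition, vowel merger, h-loss)
The regular Bazil reflex would be 'tiilki', but the attested form is 'tikilki'. The correspondence is irregular, so they are not cognates (the Bazil form has a different source).

no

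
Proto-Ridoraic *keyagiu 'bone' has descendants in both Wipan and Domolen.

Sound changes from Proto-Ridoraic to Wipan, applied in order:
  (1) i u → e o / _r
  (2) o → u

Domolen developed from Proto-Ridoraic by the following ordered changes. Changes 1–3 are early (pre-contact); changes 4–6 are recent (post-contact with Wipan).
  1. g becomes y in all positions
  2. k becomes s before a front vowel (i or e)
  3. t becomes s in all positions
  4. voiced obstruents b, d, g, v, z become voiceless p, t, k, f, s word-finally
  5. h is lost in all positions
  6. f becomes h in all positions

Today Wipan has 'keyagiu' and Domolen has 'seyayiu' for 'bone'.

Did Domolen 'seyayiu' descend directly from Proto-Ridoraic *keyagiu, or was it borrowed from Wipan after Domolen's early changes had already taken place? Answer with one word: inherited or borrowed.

inherited

If inherited, *keyagiu would pass through all of Domolen's changes:
Domolen: start from *keyagiu.
  rule 1 (unconditioned shift): keyagiu → keyayiu
  rule 2 (palatalisation): keyayiu → seyayiu
  rule 3: no change — seyayiu
  rule 4: no change — seyayiu
  rule 5: no change — seyayiu
  rule 6: no change — seyayiu
  ⇒ Domolen seyayiu
If borrowed from Wipan 'keyagiu' after the early changes, it would undergo only the recent ones:
  rule 4 (final devoicing): no change (keyagiu)
  rule 5 (h-loss): no change (keyagiu)
  rule 6 (unconditioned shift): no change (keyagiu)
  ⇒ as a loan: keyagiu
Domolen 'seyayiu' matches the inherited outcome exactly, so it is an inherited cognate, not a loan.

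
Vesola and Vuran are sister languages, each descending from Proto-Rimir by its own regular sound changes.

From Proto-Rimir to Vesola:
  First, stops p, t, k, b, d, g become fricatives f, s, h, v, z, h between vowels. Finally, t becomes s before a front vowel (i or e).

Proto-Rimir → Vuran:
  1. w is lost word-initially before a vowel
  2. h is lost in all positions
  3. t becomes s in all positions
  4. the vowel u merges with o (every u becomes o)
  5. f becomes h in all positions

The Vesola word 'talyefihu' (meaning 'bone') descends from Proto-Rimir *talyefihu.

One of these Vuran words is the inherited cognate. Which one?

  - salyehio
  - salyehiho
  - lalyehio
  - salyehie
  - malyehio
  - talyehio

Vuran: start from *talyefihu.
  rule 1: no change — talyefihu
  rule 2 (h-loss): talyefihu → talyefiu
  rule 3 (unconditioned shift): talyefiu → salyefiu
  rule 4 (vowel merger): salyefiu → salyefio
  rule 5 (unconditioned shift): salyefio → salyehio
  ⇒ Vuran salyehio
Only 'salyehio' matches the regular Vuran development of *talyefihu.

salyehio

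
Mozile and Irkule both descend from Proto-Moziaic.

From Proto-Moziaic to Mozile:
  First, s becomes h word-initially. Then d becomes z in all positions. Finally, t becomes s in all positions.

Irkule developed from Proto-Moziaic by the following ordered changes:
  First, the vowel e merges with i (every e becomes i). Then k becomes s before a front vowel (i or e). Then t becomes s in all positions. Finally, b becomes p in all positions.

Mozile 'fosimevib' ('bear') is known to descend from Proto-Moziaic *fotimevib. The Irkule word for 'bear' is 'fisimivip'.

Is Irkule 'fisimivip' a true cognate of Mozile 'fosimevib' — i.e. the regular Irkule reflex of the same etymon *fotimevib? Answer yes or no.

Derive the expected Irkule reflex of *fotimevib:
Irkule: *fotimevib > fotimivib > fosimivib > fosimivip  (by vowel merger, unconditioned shift, unconditioned shift)
The regular Irkule reflex would be 'fosimivip', but the attested form is 'fisimivip'. The correspondence is irregular, so they are not cognates (the Irkule form has a different source).

no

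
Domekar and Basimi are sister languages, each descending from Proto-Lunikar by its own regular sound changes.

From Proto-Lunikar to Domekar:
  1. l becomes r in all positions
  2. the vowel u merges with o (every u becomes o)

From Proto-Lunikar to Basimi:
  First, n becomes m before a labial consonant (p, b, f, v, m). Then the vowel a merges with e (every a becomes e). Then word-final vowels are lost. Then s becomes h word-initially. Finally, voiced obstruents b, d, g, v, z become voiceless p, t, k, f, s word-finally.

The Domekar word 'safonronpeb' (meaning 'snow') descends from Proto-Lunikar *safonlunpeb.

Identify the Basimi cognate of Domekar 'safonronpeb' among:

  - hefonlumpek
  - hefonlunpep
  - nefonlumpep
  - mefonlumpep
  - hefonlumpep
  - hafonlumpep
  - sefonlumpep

hefonlumpep

Basimi: *safonlunpeb > safonlumpeb > sefonlumpeb > hefonlumpeb > hefonlumpep  (by nasal place assimilation, vowel merger, debuccalisation, final devoicing)
The other candidates each miss or misapply at least one Basimi change.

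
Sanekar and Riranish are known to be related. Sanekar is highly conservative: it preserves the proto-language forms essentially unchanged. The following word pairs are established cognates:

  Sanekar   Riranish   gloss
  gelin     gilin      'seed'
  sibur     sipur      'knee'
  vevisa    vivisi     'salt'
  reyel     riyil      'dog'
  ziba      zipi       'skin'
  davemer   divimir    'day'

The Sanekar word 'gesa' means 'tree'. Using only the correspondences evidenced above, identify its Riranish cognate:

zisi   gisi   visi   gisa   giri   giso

gelin ~ gilin, reyel ~ riyil — Sanekar e corresponds to Riranish i after a consonant, before a consonant other than r, m, n, p, b, f, v.
vevisa ~ vivisi, ziba ~ zipi — Sanekar a corresponds to Riranish i word-finally.
Applying these to Sanekar 'gesa':
  gesa → gisa   (e→i after a consonant, before a consonant other than r, m, n, p, b, f, v)
  gisa → gisi   (a→i word-finally)
So the Riranish cognate is 'gisi'.

gisi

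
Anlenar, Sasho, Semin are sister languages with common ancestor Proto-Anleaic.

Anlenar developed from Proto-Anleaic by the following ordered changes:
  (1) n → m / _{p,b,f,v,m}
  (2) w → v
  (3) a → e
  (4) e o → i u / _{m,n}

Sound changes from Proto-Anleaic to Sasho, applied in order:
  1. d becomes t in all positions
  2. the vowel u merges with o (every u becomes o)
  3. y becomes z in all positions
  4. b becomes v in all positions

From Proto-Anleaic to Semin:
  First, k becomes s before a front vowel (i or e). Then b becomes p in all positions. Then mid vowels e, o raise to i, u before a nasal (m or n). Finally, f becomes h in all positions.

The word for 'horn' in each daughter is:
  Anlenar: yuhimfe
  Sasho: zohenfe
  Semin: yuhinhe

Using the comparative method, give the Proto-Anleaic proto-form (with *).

Position 4: Anlenar has i, Sasho has e, Semin has i. Sasho preserves e here (none of its changes turn any other segment into e), so the proto-segment is *e.
Position 1: Anlenar has y, Sasho has z, Semin has y. Anlenar preserves y here (none of its changes turn any other segment into y), so the proto-segment is *y.
Verify the candidate proto-form against each daughter:
Anlenar: start from *yuhenfe.
  rule 1 (nasal place assimilation): yuhenfe → yuhemfe
  rule 2: no change — yuhemfe
  rule 3: no change — yuhemfe
  rule 4 (pre-nasal raising): yuhemfe → yuhimfe
  ⇒ Anlenar yuhimfe
Sasho: *yuhenfe
  yuhenfe (rule 1 does not apply)
  yuhenfe → yohenfe   [vowel merger]
  yohenfe → zohenfe   [unconditioned shift]
  zohenfe (rule 4 does not apply)
  giving Sasho zohenfe.
Semin: *yuhenfe
  yuhenfe (rule 1 does not apply)
  yuhenfe (rule 2 does not apply)
  yuhenfe → yuhinfe   [pre-nasal raising]
  yuhinfe → yuhinhe   [unconditioned shift]
  giving Semin yuhinhe.
Only *yuhenfe yields all of Anlenar yuhimfe, Sasho zohenfe, Semin yuhinhe.

*yuhenfe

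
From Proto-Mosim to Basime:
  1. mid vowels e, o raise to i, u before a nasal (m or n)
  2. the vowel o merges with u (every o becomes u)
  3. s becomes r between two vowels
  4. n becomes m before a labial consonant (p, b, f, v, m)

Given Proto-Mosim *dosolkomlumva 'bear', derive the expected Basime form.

Basime: start from *dosolkomlumva.
  rule 1 (pre-nasal raising): dosolkomlumva → dosolkumlumva
  rule 2 (vowel merger): dosolkumlumva → dusulkumlumva
  rule 3 (rhotacism): dusulkumlumva → durulkumlumva
  rule 4: no change — durulkumlumva
  ⇒ Basime durulkumlumva

durulkumlumva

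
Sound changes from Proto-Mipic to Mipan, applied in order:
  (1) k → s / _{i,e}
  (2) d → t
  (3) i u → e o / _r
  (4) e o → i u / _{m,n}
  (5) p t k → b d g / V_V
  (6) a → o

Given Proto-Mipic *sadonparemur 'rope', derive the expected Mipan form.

Mipan: start from *sadonparemur.
  rule 1: no change — sadonparemur
  rule 2 (unconditioned shift): sadonparemur → satonparemur
  rule 3 (pre-rhotic lowering): satonparemur → satonparemor
  rule 4 (pre-nasal raising): satonparemor → satunparimor
  rule 5 (intervocalic voicing): satunparimor → sadunparimor
  rule 6 (vowel merger): sadunparimor → sodunporimor
  ⇒ Mipan sodunporimor

sodunporimor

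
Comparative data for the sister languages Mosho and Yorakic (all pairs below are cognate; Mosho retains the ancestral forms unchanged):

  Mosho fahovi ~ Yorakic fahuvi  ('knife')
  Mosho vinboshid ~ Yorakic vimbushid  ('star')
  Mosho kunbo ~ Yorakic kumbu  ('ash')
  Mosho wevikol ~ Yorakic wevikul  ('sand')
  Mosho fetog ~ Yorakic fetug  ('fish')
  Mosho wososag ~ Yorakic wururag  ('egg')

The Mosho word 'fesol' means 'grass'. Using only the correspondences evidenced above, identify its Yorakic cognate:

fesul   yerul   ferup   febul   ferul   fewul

ferul

wososag ~ wururag — Mosho s corresponds to Yorakic r between vowels (before a back vowel).
vinboshid ~ vimbushid, wevikol ~ wevikul — Mosho o corresponds to Yorakic u after a consonant, before a consonant other than r, m, n, p, b, f, v.
Applying these to Mosho 'fesol':
  fesol → ferol   (s→r between vowels (before a back vowel))
  ferol → ferul   (o→u after a consonant, before a consonant other than r, m, n, p, b, f, v)
So the Yorakic cognate is 'ferul'.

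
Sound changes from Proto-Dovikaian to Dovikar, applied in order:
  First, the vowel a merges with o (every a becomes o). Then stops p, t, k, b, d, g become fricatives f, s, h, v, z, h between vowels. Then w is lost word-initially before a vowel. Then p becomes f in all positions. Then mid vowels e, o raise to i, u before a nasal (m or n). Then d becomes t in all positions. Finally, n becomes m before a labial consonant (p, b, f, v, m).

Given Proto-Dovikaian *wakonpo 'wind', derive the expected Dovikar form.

Dovikar: start from *wakonpo.
  rule 1 (vowel merger): wakonpo → wokonpo
  rule 2 (intervocalic lenition): wokonpo → wohonpo
  rule 3 (glide loss): wohonpo → ohonpo
  rule 4 (unconditioned shift): ohonpo → ohonfo
  rule 5 (pre-nasal raising): ohonfo → ohunfo
  rule 6: no change — ohunfo
  rule 7 (nasal place assimilation): ohunfo → ohumfo
  ⇒ Dovikar ohumfo

ohumfo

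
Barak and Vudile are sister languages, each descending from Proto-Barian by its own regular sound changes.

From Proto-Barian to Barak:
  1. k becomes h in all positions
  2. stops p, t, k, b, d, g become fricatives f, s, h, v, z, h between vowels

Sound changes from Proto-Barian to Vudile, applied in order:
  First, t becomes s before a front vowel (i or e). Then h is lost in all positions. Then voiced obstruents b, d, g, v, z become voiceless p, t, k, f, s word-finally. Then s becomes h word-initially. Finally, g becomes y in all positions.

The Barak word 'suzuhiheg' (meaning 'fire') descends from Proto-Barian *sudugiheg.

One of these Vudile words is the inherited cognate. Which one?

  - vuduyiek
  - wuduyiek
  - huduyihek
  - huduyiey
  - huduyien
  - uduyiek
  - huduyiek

Vudile: start from *sudugiheg.
  rule 1: no change — sudugiheg
  rule 2 (h-loss): sudugiheg → sudugieg
  rule 3 (final devoicing): sudugieg → sudugiek
  rule 4 (debuccalisation): sudugiek → hudugiek
  rule 5 (unconditioned shift): hudugiek → huduyiek
  ⇒ Vudile huduyiek
Only 'huduyiek' matches the regular Vudile development of *sudugiheg.

huduyiek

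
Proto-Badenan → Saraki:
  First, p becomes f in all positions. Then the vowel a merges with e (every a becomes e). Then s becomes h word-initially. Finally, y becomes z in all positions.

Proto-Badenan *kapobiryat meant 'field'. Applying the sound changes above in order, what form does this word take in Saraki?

Saraki: *kapobiryat
  kapobiryat → kafobiryat   [unconditioned shift]
  kafobiryat → kefobiryet   [vowel merger]
  kefobiryet (rule 3 does not apply)
  kefobiryet → kefobirzet   [unconditioned shift]
  giving Saraki kefobirzet.

kefobirzet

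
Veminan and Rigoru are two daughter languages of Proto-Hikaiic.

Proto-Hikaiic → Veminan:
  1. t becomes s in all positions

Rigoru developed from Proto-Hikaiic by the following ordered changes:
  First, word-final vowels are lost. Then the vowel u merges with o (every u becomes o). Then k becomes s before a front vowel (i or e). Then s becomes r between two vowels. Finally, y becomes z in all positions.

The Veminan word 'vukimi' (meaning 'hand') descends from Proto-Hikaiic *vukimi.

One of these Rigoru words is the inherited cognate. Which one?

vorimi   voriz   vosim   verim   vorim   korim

vorim

Rigoru: start from *vukimi.
  rule 1 (apocope): vukimi → vukim
  rule 2 (vowel merger): vukim → vokim
  rule 3 (palatalisation): vokim → vosim
  rule 4 (rhotacism): vosim → vorim
  rule 5: no change — vorim
  ⇒ Rigoru vorim
Only 'vorim' matches the regular Rigoru development of *vukimi.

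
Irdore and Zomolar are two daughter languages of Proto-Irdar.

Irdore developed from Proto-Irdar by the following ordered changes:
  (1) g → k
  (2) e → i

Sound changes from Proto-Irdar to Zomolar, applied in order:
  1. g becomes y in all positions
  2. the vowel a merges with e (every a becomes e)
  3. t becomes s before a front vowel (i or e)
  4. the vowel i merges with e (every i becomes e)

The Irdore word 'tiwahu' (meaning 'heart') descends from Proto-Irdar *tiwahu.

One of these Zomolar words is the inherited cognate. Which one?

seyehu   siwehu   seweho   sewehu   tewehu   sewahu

sewehu

Zomolar: start from *tiwahu.
  rule 1: no change — tiwahu
  rule 2 (vowel merger): tiwahu → tiwehu
  rule 3 (palatalisation): tiwehu → siwehu
  rule 4 (vowel merger): siwehu → sewehu
  ⇒ Zomolar sewehu
Only 'sewehu' matches the regular Zomolar development of *tiwahu.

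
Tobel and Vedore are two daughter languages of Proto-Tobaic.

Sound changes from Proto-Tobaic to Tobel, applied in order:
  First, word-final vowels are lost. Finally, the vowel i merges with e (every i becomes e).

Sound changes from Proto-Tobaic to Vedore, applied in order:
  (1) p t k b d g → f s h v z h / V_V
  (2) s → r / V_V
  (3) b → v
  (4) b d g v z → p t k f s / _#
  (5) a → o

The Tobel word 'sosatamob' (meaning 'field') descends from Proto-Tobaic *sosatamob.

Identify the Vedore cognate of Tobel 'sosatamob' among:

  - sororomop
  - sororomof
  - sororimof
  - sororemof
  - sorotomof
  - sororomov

Vedore: start from *sosatamob.
  rule 1 (intervocalic lenition): sosatamob → sosasamob
  rule 2 (rhotacism): sosasamob → soraramob
  rule 3 (unconditioned shift): soraramob → soraramov
  rule 4 (final devoicing): soraramov → soraramof
  rule 5 (vowel merger): soraramof → sororomof
  ⇒ Vedore sororomof
Among the options, 'sororomof' alone shows every Vedore change applied in order.

sororomof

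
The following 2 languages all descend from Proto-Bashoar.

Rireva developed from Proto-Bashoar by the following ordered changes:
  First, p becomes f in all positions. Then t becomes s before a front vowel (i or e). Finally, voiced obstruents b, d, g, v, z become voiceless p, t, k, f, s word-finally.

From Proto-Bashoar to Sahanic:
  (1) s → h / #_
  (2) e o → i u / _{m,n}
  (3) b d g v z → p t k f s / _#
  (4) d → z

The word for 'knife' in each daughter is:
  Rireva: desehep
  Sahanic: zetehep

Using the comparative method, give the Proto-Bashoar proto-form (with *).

*deteheb

Position 7: Rireva has p, Sahanic has p. In Rireva, p can only continue *b, so the proto-segment is *b.
Position 1: Rireva has d, Sahanic has z. Rireva preserves d here (none of its changes turn any other segment into d), so the proto-segment is *d.
This points to *deteheb. Verify forward in each daughter:
Rireva: *deteheb
  deteheb (rule 1 does not apply)
  deteheb → deseheb   [palatalisation]
  deseheb → desehep   [final devoicing]
  giving Rireva desehep.
Sahanic: *deteheb > detehep > zetehep  (by final devoicing, unconditioned shift)
Only *deteheb yields all of Rireva desehep, Sahanic zetehep.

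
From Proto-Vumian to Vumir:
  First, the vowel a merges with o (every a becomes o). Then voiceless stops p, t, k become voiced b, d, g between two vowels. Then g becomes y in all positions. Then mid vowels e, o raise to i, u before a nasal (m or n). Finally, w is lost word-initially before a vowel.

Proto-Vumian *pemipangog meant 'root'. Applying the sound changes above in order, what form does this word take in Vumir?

pimibunyoy

Vumir: *pemipangog > pemipongog > pemibongog > pemibonyoy > pimibunyoy  (by vowel merger, intervocalic voicing, unconditioned shift, pre-nasal raising)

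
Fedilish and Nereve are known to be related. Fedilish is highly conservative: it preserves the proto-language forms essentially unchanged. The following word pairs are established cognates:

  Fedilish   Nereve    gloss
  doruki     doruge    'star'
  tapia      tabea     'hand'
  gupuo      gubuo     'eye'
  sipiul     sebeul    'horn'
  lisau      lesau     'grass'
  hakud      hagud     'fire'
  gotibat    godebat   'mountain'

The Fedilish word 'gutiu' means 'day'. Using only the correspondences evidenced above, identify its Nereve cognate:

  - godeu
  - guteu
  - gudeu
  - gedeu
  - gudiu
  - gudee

gudeu

gotibat ~ godebat — Fedilish t corresponds to Nereve d between vowels (before a front vowel).
sipiul ~ sebeul — Fedilish i corresponds to Nereve e after a consonant, before a back vowel.
Applying these to Fedilish 'gutiu':
  gutiu → gudiu   (t→d between vowels (before a front vowel))
  gudiu → gudeu   (i→e after a consonant, before a back vowel)
So the Nereve cognate is 'gudeu'.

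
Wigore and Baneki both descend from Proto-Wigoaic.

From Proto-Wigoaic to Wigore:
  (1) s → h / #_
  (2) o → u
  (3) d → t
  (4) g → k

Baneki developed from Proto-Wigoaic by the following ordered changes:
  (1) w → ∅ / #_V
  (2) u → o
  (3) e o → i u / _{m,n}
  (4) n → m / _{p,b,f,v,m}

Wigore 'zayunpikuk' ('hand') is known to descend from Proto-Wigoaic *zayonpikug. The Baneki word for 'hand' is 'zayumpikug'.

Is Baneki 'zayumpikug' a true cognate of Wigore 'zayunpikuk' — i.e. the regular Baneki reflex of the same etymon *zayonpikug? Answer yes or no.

Derive the expected Baneki reflex of *zayonpikug:
Baneki: *zayonpikug > zayonpikog > zayunpikog > zayumpikog  (by vowel merger, pre-nasal raising, nasal place assimilation)
The regular Baneki reflex would be 'zayumpikog', but the attested form is 'zayumpikug'. The correspondence is irregular, so they are not cognates (the Baneki form has a different source).

no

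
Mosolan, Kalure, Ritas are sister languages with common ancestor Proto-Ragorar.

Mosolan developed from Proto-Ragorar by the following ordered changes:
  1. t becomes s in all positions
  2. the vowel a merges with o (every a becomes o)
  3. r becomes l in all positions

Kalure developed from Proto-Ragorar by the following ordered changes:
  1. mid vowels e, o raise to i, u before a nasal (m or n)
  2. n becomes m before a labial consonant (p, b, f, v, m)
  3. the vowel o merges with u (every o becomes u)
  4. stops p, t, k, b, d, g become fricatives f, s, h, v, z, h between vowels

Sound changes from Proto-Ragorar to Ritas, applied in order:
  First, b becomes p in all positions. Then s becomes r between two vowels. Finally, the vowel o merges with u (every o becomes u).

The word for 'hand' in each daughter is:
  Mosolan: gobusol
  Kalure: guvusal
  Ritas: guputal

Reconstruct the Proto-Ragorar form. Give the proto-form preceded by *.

*gobutal

Position 6: Mosolan has o, Kalure has a, Ritas has a. Kalure preserves a here (none of its changes turn any other segment into a), so the proto-segment is *a.
Position 3: Mosolan has b, Kalure has v, Ritas has p. Mosolan preserves b here (none of its changes turn any other segment into b), so the proto-segment is *b.
Continuing position by position gives *gobutal; check it forward:
Mosolan: start from *gobutal.
  rule 1 (unconditioned shift): gobutal → gobusal
  rule 2 (vowel merger): gobusal → gobusol
  rule 3: no change — gobusol
  ⇒ Mosolan gobusol
Kalure: *gobutal > gubutal > guvusal  (by vowel merger, intervocalic lenition)
Ritas: start from *gobutal.
  rule 1 (unconditioned shift): gobutal → goputal
  rule 2: no change — goputal
  rule 3 (vowel merger): goputal → guputal
  ⇒ Ritas guputal
No other proto-form is consistent with every reflex, so the reconstruction is *gobutal.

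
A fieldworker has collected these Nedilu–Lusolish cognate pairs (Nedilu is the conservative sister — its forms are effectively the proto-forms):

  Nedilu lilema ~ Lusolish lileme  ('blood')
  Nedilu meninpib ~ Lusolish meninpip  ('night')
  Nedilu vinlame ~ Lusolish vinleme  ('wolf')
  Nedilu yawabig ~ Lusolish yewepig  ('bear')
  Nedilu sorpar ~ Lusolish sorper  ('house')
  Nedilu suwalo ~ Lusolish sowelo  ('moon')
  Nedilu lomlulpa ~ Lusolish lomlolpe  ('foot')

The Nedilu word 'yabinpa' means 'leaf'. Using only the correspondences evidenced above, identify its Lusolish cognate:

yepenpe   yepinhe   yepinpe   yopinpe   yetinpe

yawabig ~ yewepig — Nedilu a corresponds to Lusolish e after a consonant, before a labial obstruent.
yawabig ~ yewepig — Nedilu b corresponds to Lusolish p between vowels (before a front vowel).
lilema ~ lileme, lomlulpa ~ lomlolpe — Nedilu a corresponds to Lusolish e word-finally.
Applying these to Nedilu 'yabinpa':
  yabinpa → yebinpa   (a→e after a consonant, before a labial obstruent)
  yebinpa → yepinpa   (b→p between vowels (before a front vowel))
  yepinpa → yepinpe   (a→e word-finally)
So the Lusolish cognate is 'yepinpe'.

yepinpe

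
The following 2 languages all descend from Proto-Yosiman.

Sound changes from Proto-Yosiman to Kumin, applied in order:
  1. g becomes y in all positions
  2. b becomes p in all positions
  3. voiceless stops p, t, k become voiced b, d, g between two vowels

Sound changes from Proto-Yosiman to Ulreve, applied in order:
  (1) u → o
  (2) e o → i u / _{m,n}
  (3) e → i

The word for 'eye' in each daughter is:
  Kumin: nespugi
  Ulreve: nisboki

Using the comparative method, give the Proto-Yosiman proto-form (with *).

*nesbuki

Position 5: Kumin has u, Ulreve has o. Kumin preserves u here (none of its changes turn any other segment into u), so the proto-segment is *u.
Position 6: Kumin has g, Ulreve has k. Ulreve preserves k here (none of its changes turn any other segment into k), so the proto-segment is *k.
Position 4: Kumin has p, Ulreve has b. Ulreve preserves b here (none of its changes turn any other segment into b), so the proto-segment is *b.
Verify the candidate proto-form against each daughter:
Kumin: *nesbuki
  nesbuki (rule 1 does not apply)
  nesbuki → nespuki   [unconditioned shift]
  nespuki → nespugi   [intervocalic voicing]
  giving Kumin nespugi.
Ulreve: start from *nesbuki.
  rule 1 (vowel merger): nesbuki → nesboki
  rule 2: no change — nesboki
  rule 3 (vowel merger): nesboki → nisboki
  ⇒ Ulreve nisboki
*nesbuki is the unique common source.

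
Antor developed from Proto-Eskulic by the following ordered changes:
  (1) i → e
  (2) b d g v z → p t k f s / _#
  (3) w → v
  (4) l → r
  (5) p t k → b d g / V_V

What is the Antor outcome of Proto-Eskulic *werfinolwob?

Antor: *werfinolwob > werfenolwob > werfenolwop > verfenolvop > verfenorvop  (by vowel merger, final devoicing, unconditioned shift, unconditioned shift)

verfenorvop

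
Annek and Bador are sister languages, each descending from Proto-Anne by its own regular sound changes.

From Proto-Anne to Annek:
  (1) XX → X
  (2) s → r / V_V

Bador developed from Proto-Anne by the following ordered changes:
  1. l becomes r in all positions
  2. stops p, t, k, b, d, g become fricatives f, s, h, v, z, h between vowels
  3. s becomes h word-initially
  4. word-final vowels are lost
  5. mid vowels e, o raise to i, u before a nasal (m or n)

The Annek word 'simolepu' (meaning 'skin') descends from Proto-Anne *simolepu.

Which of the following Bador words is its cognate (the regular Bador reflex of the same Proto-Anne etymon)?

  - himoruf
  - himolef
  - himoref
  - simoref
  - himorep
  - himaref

himoref

Bador: *simolepu > simorepu > simorefu > himorefu > himoref  (by unconditioned shift, intervocalic lenition, debuccalisation, apocope)
The other candidates each miss or misapply at least one Bador change.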